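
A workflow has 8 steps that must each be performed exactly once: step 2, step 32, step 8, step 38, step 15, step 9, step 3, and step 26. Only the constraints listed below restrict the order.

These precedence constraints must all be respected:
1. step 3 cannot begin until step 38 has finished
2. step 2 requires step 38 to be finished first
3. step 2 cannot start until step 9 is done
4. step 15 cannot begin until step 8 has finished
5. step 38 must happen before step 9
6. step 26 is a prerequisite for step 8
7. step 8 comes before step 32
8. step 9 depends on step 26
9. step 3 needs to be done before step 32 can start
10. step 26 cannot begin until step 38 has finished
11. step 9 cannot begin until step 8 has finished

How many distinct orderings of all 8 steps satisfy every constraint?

Only step 38 has no prerequisites, so it must go first.
Counting all ways to extend the partial order to a total order gives 54.

54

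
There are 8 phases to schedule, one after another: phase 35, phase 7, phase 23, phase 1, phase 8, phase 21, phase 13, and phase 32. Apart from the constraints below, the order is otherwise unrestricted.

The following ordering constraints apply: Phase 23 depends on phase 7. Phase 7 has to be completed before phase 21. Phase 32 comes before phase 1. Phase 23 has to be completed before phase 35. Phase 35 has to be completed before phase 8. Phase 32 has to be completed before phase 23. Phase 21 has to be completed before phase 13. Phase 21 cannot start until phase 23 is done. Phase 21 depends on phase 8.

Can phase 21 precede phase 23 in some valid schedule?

No

Following phase 23 → phase 21, phase 23 must precede phase 21 in every valid ordering.
Hence phase 21 can never be scheduled before phase 23.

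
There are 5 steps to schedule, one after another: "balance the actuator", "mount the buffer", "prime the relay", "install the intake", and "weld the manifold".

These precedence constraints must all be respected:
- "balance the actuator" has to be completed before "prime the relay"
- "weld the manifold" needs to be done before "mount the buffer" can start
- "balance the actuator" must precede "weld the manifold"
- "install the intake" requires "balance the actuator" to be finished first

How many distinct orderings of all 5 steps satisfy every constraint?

Only "balance the actuator" has no prerequisites, so it must go first.
Systematically extending each partial ordering one step at a time and counting, there are 12 complete orderings.

12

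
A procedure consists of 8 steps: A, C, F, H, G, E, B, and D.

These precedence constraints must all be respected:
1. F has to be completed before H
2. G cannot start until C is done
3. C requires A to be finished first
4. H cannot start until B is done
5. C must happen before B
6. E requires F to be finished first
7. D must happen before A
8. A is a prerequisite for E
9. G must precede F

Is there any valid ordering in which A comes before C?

A is actually forced before C by the constraints, so certainly some valid ordering has A first.

Yes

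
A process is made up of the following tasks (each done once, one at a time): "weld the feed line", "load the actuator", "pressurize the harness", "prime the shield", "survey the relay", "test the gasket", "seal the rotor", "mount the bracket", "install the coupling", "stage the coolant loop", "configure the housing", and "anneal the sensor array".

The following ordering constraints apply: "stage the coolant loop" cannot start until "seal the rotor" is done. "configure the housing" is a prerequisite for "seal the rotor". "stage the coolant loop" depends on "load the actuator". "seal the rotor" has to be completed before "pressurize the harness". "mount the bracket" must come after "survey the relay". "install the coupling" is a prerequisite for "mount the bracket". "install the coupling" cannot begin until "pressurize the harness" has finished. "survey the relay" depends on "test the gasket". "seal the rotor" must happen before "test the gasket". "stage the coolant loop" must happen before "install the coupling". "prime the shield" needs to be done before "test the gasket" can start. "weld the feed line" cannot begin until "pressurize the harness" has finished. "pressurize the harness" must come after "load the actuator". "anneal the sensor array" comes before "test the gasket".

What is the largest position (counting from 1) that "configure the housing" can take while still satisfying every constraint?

4

The tasks that are forced after "configure the housing", directly or by a chain of constraints, are "weld the feed line", "pressurize the harness", "survey the relay", "test the gasket", "seal the rotor", "mount the bracket", "install the coupling", "stage the coolant loop". That's 8 tasks.
With 8 mandatory successors out of 12 tasks total, the latest slot for "configure the housing" is 12−8 = 4, and it's reachable by doing all non-successors before "configure the housing".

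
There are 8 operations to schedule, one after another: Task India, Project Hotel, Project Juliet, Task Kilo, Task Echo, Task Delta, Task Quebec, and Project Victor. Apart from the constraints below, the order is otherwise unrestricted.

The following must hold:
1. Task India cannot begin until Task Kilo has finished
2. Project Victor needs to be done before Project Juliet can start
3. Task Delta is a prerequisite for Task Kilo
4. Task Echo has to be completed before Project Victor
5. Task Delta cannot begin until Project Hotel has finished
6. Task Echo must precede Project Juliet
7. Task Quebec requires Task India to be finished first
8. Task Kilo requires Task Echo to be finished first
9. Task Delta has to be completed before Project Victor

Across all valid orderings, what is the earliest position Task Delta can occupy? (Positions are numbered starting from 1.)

2

Working backwards through the constraints from Task Delta, its only required predecessor is Project Hotel.
So at minimum 1 operation comes before Task Delta, putting Task Delta no earlier than position 2. That position is achievable by scheduling exactly that predecessor first.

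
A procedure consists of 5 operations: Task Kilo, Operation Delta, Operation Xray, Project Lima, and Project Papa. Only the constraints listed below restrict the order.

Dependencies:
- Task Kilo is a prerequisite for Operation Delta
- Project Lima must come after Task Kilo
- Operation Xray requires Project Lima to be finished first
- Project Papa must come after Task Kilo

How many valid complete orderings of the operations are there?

12

Only Task Kilo has no prerequisites, so it must go first.
Systematically extending each partial ordering one operation at a time and counting, there are 12 complete orderings.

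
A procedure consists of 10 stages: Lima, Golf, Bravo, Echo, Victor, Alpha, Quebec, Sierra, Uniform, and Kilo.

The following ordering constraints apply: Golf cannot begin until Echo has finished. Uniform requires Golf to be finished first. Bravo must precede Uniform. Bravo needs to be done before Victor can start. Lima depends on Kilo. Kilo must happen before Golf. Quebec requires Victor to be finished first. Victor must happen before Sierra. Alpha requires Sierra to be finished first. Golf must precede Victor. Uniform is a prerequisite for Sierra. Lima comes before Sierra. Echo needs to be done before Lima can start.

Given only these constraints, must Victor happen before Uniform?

No

Victor and Uniform are not related by any chain of constraints.
A valid ordering placing Uniform before Victor exists, so the answer is no.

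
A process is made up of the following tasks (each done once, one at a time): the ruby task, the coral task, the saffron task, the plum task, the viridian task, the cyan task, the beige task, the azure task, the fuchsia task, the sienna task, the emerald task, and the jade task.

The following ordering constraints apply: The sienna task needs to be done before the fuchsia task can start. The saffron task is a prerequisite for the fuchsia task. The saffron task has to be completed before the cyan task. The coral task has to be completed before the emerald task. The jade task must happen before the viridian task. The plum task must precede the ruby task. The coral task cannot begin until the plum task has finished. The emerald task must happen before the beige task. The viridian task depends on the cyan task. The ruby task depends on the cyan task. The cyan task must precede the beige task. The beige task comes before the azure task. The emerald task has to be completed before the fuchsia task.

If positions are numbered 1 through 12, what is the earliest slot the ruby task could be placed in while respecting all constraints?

4

Working backwards through the constraints from the ruby task, its full set of required predecessors is the saffron task, the plum task, the cyan task — 3 of them.
With 3 mandatory predecessors, the earliest the ruby task can sit is position 3+1 = 4, and placing just those 3 first achieves it.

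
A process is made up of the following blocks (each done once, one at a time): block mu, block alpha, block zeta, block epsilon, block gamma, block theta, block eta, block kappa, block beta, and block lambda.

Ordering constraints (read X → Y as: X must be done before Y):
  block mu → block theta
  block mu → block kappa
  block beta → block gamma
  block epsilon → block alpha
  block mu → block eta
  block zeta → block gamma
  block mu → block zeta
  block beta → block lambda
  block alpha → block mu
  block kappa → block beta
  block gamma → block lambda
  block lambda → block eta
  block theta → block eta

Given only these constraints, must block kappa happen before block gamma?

Yes

Chaining the stated constraints: block kappa → block beta → block gamma.
That forces block kappa before block gamma in every valid schedule.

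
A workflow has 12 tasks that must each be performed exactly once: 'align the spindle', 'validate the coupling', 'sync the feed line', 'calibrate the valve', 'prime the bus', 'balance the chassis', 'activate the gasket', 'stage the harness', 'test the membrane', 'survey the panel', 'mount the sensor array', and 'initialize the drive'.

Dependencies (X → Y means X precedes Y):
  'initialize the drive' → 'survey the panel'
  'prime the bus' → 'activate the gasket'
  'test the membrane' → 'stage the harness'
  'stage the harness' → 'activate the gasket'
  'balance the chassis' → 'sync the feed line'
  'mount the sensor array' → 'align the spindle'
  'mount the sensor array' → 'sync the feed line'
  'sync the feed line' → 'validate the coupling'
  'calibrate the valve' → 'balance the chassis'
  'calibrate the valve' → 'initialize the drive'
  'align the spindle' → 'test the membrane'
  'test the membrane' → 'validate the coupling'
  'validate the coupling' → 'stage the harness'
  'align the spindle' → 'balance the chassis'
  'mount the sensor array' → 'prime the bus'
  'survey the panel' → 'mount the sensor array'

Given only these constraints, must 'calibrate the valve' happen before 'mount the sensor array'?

Tracing the constraints gives a chain: 'calibrate the valve' → 'initialize the drive' → 'survey the panel' → 'mount the sensor array'.
So 'calibrate the valve' must precede 'mount the sensor array' in any valid ordering.

Yes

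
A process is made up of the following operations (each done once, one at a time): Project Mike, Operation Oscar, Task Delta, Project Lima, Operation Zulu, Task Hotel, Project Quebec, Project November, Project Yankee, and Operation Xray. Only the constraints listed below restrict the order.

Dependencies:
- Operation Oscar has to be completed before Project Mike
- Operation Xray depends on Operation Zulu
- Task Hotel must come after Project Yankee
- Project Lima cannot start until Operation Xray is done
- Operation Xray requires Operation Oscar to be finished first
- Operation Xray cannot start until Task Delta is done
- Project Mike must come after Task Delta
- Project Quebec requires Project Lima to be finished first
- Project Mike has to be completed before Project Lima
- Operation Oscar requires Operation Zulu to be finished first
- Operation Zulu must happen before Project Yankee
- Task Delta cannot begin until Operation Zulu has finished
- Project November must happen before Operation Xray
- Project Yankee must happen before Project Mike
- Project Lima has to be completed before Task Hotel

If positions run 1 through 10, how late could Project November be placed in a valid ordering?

The operations that are forced after Project November, directly or by a chain of constraints, are Project Lima, Task Hotel, Project Quebec, Operation Xray. That's 4 operations.
With 4 mandatory successors out of 10 operations total, the latest slot for Project November is 10−4 = 6, and it's reachable by doing all non-successors before Project November.

6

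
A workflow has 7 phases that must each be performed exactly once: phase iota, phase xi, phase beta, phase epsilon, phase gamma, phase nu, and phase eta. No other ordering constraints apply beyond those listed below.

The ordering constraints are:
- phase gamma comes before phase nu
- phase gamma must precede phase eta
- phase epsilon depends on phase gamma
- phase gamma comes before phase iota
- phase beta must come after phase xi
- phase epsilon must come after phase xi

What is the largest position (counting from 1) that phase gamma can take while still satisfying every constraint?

3

The phases that are forced after phase gamma, directly or by a chain of constraints, are phase iota, phase epsilon, phase nu, phase eta. That's 4 phases.
With 4 mandatory successors out of 7 phases total, the latest slot for phase gamma is 7−4 = 3, and it's reachable by doing all non-successors before phase gamma.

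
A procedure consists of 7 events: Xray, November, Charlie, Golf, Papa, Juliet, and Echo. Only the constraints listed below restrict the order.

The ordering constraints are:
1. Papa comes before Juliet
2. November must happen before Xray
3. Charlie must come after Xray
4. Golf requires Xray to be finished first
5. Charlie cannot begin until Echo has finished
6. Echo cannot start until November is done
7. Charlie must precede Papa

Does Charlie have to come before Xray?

No

The constraints actually force Xray before Charlie (via Xray → Charlie), not the other way around.
So Charlie does not have to come before Xray — it cannot.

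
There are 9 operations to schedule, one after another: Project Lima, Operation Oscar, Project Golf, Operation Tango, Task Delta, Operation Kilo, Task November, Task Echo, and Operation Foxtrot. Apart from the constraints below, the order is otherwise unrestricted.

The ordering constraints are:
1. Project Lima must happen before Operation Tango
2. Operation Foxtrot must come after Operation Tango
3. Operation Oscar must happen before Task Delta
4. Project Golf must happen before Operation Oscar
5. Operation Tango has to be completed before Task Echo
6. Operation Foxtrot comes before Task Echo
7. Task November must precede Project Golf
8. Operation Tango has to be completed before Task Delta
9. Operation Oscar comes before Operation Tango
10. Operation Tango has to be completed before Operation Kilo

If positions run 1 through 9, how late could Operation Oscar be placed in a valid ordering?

4

Following every chain forward from Operation Oscar, the operations that must come later are Operation Tango, Task Delta, Operation Kilo, Task Echo, Operation Foxtrot — 5 of them.
With 5 mandatory successors out of 9 operations total, the latest slot for Operation Oscar is 9−5 = 4, and it's reachable by doing all non-successors before Operation Oscar.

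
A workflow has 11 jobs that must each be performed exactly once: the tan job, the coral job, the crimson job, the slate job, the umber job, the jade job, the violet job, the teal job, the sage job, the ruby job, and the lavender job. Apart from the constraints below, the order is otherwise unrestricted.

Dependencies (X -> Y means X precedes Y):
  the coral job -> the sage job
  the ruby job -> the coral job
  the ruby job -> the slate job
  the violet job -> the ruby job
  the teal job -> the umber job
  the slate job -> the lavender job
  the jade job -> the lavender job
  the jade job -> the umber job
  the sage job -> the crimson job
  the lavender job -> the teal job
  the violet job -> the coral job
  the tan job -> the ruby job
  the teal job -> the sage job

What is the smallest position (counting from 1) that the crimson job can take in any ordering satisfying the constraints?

Every job that must precede the crimson job has to come before it. Tracing all chains that end at the crimson job, those jobs are: the tan job, the coral job, the slate job, the jade job, the violet job, the teal job, the sage job, the ruby job, the lavender job — 9 in total.
With 9 mandatory predecessors, the earliest the crimson job can sit is position 9+1 = 10, and placing just those 9 first achieves it.

10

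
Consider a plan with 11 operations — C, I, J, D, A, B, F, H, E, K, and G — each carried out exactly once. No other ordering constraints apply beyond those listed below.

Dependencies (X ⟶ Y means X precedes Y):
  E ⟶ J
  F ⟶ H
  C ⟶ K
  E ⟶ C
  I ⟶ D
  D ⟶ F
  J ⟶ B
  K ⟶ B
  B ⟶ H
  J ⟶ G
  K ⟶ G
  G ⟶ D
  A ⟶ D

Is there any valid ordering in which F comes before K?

No

There is a dependency chain K → G → D → F, so F always comes after K.
Hence F can never be scheduled before K.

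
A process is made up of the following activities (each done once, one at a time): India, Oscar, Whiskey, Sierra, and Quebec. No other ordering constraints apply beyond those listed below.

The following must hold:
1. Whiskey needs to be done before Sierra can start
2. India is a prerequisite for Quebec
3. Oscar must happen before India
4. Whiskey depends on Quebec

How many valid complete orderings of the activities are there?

1

Oscar is the only activity with nothing required before it, so every ordering starts there.
Every activity is then forced in turn, so only 1 complete ordering is consistent with the constraints.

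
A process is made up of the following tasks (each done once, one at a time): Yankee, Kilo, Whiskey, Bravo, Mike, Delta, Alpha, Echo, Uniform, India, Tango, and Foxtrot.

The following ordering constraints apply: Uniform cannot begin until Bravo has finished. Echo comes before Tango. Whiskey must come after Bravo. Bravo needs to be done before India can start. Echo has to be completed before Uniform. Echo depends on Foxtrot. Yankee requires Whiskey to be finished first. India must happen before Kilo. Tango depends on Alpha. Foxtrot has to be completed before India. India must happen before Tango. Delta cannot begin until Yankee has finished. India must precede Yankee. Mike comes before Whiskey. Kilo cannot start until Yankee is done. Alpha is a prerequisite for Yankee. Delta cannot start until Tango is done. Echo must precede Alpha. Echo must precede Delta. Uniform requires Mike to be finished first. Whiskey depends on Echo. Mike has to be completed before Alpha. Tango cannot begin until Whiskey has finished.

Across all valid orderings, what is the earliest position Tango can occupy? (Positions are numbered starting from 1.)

8

The tasks that are forced before Tango, directly or transitively, are Whiskey, Bravo, Mike, Alpha, Echo, India, Foxtrot. That's 7 tasks.
So at minimum 7 tasks come before Tango, putting Tango no earlier than position 8. That position is achievable by scheduling exactly those predecessors first.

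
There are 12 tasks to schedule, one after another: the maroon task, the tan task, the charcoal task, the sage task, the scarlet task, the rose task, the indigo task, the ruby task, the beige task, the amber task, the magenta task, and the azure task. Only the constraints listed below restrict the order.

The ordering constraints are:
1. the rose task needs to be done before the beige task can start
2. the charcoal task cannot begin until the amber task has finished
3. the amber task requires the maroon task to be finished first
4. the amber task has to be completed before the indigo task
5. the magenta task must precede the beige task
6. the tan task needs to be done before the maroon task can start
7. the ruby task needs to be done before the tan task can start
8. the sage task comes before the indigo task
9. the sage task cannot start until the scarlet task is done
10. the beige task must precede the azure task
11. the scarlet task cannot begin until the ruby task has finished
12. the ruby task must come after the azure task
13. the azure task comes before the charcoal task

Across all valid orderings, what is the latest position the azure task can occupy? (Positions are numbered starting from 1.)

Following every chain forward from the azure task, the tasks that must come later are the maroon task, the tan task, the charcoal task, the sage task, the scarlet task, the indigo task, the ruby task, the amber task — 8 of them.
With 8 mandatory successors out of 12 tasks total, the latest slot for the azure task is 12−8 = 4, and it's reachable by doing all non-successors before the azure task.

4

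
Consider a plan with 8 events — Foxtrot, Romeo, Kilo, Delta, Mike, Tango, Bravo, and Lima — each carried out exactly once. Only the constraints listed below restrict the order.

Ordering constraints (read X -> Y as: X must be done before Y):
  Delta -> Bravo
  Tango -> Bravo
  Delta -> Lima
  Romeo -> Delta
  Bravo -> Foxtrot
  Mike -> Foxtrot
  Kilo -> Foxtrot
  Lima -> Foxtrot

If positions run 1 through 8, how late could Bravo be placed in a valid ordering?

The only event forced after Bravo (directly or by a chain) is Foxtrot.
With 1 mandatory successor out of 8 events total, the latest slot for Bravo is 8−1 = 7, and it's reachable by doing all non-successors before Bravo.

7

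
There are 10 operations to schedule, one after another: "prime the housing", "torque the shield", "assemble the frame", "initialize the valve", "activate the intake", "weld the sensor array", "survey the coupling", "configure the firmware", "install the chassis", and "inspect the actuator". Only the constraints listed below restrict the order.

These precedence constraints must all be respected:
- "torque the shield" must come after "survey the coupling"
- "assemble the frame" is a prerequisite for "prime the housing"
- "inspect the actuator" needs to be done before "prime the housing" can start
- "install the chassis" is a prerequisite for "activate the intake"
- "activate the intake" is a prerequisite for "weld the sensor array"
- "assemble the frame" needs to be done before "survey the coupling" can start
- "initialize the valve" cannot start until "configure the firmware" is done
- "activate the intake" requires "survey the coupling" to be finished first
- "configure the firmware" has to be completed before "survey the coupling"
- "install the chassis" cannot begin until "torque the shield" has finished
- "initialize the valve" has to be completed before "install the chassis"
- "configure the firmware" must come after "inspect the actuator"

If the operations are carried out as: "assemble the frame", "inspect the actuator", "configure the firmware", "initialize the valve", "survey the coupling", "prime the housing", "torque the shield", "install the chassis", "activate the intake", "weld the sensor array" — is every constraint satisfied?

Every stated constraint is respected: "assemble the frame" sits at position 1, ahead of "prime the housing" at position 6, and each of the other listed pairs likewise has the predecessor earlier in the sequence.

Yes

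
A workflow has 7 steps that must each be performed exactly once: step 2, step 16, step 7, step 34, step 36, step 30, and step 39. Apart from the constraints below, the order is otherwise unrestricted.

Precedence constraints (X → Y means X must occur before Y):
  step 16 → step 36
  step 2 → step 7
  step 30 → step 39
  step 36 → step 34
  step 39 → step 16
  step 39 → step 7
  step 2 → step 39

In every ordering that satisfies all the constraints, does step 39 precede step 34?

Chaining the stated constraints: step 39 → step 16 → step 36 → step 34.
That forces step 39 before step 34 in every valid schedule.

Yes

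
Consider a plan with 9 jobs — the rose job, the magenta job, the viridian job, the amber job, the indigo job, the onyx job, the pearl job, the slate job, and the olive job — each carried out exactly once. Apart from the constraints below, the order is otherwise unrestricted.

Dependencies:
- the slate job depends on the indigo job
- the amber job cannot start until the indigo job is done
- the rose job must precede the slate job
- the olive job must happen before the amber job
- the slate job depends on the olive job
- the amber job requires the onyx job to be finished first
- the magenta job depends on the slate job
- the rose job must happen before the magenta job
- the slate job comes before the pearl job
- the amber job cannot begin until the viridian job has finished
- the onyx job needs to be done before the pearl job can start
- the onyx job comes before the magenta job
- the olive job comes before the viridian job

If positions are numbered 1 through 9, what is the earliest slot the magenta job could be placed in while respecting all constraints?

The jobs that are forced before the magenta job, directly or transitively, are the rose job, the indigo job, the onyx job, the slate job, the olive job. That's 5 jobs.
So at minimum 5 jobs come before the magenta job, putting the magenta job no earlier than position 6. That position is achievable by scheduling exactly those predecessors first.

6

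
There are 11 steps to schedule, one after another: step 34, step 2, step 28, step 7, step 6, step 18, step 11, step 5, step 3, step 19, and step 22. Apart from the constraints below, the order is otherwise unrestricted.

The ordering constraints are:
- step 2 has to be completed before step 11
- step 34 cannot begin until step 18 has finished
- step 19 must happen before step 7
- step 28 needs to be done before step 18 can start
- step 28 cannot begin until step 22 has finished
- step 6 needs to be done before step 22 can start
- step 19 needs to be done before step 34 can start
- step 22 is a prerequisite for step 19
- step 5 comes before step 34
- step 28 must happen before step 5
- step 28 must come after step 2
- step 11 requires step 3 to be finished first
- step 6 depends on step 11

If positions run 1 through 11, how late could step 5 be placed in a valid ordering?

10

Following the constraints forward from step 5, its only required successor is step 34.
So at least 1 step follows step 5, putting step 5 no later than position 10. That position is achievable by scheduling everything else first.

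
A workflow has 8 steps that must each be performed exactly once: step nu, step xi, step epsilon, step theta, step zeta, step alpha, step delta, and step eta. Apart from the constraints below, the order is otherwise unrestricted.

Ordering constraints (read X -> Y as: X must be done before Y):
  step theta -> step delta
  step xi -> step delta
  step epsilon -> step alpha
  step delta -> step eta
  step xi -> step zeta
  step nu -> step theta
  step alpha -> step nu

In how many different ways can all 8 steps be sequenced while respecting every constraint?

2 steps have no prerequisites (step xi, step epsilon), so any of them could come first.
Systematically extending each partial ordering one step at a time and counting, there are 25 complete orderings.

25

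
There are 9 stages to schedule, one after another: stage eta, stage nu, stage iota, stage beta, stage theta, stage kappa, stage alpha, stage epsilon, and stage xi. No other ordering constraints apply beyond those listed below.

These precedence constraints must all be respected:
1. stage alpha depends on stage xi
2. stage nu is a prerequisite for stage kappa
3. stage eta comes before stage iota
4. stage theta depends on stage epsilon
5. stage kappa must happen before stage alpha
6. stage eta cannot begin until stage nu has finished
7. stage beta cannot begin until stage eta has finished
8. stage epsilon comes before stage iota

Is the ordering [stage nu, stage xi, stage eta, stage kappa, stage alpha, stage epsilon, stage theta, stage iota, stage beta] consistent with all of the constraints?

Every stated constraint is respected: stage eta sits at position 3, ahead of stage beta at position 9, and each of the other listed pairs likewise has the predecessor earlier in the sequence.

Yes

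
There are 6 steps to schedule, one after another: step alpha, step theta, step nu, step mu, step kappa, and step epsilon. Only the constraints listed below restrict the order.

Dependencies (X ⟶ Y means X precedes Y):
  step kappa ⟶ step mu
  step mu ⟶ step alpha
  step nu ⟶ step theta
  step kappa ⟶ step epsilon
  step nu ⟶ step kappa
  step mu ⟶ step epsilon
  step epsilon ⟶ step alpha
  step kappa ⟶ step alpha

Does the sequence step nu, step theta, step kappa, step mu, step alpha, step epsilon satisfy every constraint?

In the proposed order, step alpha appears before step epsilon.
But one of the constraints requires step epsilon before step alpha, so this ordering violates it.

No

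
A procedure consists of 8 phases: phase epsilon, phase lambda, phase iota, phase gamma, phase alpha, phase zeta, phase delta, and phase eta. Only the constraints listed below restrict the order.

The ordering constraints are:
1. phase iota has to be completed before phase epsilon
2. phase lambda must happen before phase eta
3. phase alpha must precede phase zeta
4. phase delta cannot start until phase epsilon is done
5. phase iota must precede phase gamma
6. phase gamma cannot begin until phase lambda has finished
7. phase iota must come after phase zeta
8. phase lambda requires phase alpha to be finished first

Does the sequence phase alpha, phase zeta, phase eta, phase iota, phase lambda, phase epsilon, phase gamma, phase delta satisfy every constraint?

Here phase lambda comes after phase eta.
That contradicts the constraint that phase lambda must precede phase eta.

No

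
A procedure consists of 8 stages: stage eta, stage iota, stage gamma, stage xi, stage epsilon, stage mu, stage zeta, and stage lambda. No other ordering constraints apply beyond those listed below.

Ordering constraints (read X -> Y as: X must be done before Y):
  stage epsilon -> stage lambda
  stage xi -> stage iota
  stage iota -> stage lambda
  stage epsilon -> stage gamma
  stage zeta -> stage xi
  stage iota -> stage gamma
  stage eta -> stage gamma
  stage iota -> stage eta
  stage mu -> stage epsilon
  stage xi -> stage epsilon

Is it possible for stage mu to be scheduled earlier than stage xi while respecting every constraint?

Nothing in the constraints forces stage xi before stage mu — there is no chain from stage xi to stage mu.
So a valid ordering placing stage mu earlier than stage xi exists.

Yes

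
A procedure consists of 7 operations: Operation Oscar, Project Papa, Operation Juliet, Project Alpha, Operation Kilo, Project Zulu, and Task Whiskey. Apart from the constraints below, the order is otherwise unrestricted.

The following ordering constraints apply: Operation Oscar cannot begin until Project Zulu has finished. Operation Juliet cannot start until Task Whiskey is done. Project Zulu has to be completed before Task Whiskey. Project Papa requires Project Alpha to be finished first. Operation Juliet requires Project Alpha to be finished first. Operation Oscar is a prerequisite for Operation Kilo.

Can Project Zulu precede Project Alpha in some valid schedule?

No chain of constraints runs from Project Alpha to Project Zulu, so Project Alpha is not required to come first.
So a valid ordering placing Project Zulu earlier than Project Alpha exists.

Yes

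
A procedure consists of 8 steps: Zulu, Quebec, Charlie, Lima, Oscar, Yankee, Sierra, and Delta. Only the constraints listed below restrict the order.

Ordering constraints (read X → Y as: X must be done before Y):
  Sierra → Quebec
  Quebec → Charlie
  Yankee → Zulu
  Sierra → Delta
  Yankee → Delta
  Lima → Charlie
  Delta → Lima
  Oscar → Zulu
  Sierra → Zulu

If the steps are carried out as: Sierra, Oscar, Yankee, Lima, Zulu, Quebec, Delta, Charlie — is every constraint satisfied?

No

Here Delta comes after Lima.
But one of the constraints requires Delta before Lima, so this ordering violates it.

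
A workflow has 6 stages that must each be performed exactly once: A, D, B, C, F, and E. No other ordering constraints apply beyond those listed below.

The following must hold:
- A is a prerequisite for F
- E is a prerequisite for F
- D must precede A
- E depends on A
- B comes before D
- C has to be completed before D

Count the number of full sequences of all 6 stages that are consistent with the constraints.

The stages with no prerequisites are B, C; any of them can be placed first.
Systematically extending each partial ordering one stage at a time and counting, there are 2 complete orderings.

2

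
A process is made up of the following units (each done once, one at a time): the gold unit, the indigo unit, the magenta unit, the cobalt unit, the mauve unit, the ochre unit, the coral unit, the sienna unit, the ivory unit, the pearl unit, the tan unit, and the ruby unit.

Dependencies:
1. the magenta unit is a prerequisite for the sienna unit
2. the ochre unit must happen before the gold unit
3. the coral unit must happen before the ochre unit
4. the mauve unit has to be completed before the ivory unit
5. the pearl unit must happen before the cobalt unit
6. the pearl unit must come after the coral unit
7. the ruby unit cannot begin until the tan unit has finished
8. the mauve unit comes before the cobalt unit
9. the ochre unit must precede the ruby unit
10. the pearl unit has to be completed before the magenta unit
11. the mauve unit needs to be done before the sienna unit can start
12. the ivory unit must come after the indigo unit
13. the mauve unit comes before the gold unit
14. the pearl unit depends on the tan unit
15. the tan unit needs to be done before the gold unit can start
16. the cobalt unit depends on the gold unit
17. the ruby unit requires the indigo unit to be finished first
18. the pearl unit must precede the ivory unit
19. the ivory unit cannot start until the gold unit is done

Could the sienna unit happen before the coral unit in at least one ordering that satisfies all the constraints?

The constraints give a chain the coral unit → the pearl unit → the magenta unit → the sienna unit, which forces the coral unit before the sienna unit.
So no valid ordering can have the sienna unit before the coral unit.

No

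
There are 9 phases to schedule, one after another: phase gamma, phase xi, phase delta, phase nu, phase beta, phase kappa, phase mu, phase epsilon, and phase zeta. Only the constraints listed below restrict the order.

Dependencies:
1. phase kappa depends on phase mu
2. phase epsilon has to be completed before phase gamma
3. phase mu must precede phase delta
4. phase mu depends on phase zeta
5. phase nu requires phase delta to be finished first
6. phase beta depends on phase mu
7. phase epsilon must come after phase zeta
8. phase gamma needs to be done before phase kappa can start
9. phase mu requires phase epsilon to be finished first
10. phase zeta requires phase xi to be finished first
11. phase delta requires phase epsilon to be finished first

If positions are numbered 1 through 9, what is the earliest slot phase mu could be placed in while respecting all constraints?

4

Working backwards through the constraints from phase mu, its full set of required predecessors is phase xi, phase epsilon, phase zeta — 3 of them.
So at minimum 3 phases come before phase mu, putting phase mu no earlier than position 4. That position is achievable by scheduling exactly those predecessors first.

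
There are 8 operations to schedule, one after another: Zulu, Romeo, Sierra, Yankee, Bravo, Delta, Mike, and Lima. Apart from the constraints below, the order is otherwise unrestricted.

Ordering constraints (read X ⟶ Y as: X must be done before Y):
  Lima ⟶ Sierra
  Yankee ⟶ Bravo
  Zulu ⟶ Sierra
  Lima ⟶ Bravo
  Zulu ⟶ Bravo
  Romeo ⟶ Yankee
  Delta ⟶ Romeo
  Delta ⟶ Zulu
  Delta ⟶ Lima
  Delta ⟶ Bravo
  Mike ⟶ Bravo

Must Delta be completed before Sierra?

Chaining the stated constraints: Delta → Zulu → Sierra.
That forces Delta before Sierra in every valid schedule.

Yes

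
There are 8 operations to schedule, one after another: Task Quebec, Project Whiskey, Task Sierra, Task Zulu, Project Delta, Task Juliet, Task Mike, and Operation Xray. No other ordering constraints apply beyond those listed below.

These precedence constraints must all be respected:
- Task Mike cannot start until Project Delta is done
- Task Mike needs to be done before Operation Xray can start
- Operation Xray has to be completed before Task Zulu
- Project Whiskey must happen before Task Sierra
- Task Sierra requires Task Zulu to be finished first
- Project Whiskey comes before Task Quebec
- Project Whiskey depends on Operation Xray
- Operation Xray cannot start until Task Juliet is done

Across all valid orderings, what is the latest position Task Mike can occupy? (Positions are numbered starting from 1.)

3

The operations that are forced after Task Mike, directly or by a chain of constraints, are Task Quebec, Project Whiskey, Task Sierra, Task Zulu, Operation Xray. That's 5 operations.
So at least 5 operations follow Task Mike, putting Task Mike no later than position 3. That position is achievable by scheduling everything else first.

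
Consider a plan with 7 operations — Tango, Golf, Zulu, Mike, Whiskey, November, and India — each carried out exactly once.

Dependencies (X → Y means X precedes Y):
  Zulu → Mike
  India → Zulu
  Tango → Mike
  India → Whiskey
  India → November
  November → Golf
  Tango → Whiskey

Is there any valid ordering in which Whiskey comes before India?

There is a dependency chain India → Whiskey, so Whiskey always comes after India.
So no valid ordering can have Whiskey before India.

No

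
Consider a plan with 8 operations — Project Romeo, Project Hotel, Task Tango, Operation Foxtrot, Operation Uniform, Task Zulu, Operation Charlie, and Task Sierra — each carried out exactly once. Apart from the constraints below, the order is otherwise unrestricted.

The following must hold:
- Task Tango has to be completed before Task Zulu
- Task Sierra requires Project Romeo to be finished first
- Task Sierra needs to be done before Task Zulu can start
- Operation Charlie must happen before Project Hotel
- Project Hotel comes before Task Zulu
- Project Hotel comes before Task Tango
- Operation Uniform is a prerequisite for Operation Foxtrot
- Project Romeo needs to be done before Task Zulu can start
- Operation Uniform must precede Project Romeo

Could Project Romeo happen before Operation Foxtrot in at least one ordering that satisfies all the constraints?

Yes

No chain of constraints runs from Operation Foxtrot to Project Romeo, so Operation Foxtrot is not required to come first.
So a valid ordering placing Project Romeo earlier than Operation Foxtrot exists.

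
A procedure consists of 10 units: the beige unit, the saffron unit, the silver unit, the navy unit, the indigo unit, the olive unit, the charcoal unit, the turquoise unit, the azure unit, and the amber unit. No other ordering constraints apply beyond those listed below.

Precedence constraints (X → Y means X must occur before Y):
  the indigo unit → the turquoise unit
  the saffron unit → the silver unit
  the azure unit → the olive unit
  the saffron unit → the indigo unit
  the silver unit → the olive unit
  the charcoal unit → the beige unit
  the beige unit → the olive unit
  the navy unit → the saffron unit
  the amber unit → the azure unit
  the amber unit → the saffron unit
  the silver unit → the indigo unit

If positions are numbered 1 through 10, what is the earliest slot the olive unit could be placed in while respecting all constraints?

8

The units that are forced before the olive unit, directly or transitively, are the beige unit, the saffron unit, the silver unit, the navy unit, the charcoal unit, the azure unit, the amber unit. That's 7 units.
With 7 mandatory predecessors, the earliest the olive unit can sit is position 7+1 = 8, and placing just those 7 first achieves it.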